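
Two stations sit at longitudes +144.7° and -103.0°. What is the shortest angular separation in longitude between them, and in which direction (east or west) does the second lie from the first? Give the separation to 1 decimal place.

Raw difference: -103.0 − 144.7 = -247.7°.
Normalise into (−180°, 180°]: -247.7° + 360° = 112.3°.
Positive ⇒ the second point lies to the east; separation 112.3°.

112.3° east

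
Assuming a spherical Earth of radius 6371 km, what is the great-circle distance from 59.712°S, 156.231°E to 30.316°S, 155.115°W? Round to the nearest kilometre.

4854 km

Δλ = -155.115 − 156.231 = -311.346°; wrapped into (−180°, 180°]: 48.654°.
Δφ = -30.316 − -59.712 = 29.396°.
a = sin²(Δφ/2) + cos φ₁ · cos φ₂ · sin²(Δλ/2) = 0.138259.
c = 2·atan2(√a, √(1−a)) = 0.76196 rad → d = 6371·c ≈ 4854.47 km.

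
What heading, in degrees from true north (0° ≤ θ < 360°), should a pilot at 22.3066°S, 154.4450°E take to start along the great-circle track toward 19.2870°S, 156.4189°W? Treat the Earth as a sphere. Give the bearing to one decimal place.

95.7°

Δλ = -156.4189 − 154.4450 = -310.8639°; wrapped into (−180°, 180°]: 49.1361°.
θ = atan2( sin Δλ · cos φ₂ , cos φ₁ · sin φ₂ − sin φ₁ · cos φ₂ · cos Δλ )
  = atan2(0.71382, -0.07119) = 95.695° → normalised to [0°, 360°): 95.695°.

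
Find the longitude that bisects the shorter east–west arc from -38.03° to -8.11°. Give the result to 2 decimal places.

-23.07°

Signed shortest Δλ from -38.03° to -8.11° is +29.92°.
Midpoint longitude = -38.03° + (+29.92°)/2 = -38.03° + 14.96° = -23.07°.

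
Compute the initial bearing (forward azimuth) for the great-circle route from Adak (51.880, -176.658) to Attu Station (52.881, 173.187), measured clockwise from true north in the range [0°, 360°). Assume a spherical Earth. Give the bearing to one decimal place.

283.2°

Δλ = 173.187 − -176.658 = 349.845°; wrapped into (−180°, 180°]: -10.155°.
θ = atan2( sin Δλ · cos φ₂ , cos φ₁ · sin φ₂ − sin φ₁ · cos φ₂ · cos Δλ )
  = atan2(-0.10640, 0.02491) = -76.825° → normalised to [0°, 360°): 283.175°.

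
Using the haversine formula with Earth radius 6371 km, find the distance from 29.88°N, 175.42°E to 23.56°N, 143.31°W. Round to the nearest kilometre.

Δλ = -143.31 − 175.42 = -318.73°; wrapped into (−180°, 180°]: 41.27°.
Δφ = 23.56 − 29.88 = -6.32°.
a = sin²(Δφ/2) + cos φ₁ · cos φ₂ · sin²(Δλ/2) = 0.101748.
c = 2·atan2(√a, √(1−a)) = 0.64931 rad → d = 6371·c ≈ 4136.73 km.

4137 km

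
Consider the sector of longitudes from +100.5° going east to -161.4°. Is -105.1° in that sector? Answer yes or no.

Band width going east from +100.5° to -161.4°: ((-161.4 − 100.5) mod 360) = 98.1°.
Offset of -105.1° east of the west edge: ((-105.1 − 100.5) mod 360) = 154.4°.
154.4° > 98.1° ⇒ outside.

No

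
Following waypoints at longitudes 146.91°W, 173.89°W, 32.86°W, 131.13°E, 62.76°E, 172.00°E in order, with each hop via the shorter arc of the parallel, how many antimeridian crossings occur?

0

Leg 1: -146.91° → -173.89°, shortest Δλ = -26.98° (west) — does not cross 180°.
Leg 2: -173.89° → -32.86°, shortest Δλ = 141.03° (east) — does not cross 180°.
Leg 3: -32.86° → +131.13°, shortest Δλ = 163.99° (east) — does not cross 180°.
Leg 4: +131.13° → +62.76°, shortest Δλ = -68.37° (west) — does not cross 180°.
Leg 5: +62.76° → +172.00°, shortest Δλ = 109.24° (east) — does not cross 180°.
Total crossings: 0.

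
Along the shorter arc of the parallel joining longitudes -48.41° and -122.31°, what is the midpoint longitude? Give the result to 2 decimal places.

Signed shortest Δλ from -48.41° to -122.31° is -73.90°.
Midpoint longitude = -48.41° + (-73.90°)/2 = -48.41° − 36.95° = -85.36°.

-85.36°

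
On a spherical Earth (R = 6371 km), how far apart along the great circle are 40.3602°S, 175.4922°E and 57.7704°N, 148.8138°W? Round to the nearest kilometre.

11406 km

Δλ = -148.8138 − 175.4922 = -324.3060°; wrapped into (−180°, 180°]: 35.6940°.
Δφ = 57.7704 − -40.3602 = 98.1306°.
a = sin²(Δφ/2) + cos φ₁ · cos φ₂ · sin²(Δλ/2) = 0.608885.
c = 2·atan2(√a, √(1−a)) = 1.79033 rad → d = 6371·c ≈ 11406.17 km.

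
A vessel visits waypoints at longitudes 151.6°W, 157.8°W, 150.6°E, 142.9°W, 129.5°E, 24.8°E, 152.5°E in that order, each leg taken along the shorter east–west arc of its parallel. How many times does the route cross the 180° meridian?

3

Leg 1: -151.6° → -157.8°, shortest Δλ = -6.2° (west) — does not cross 180°.
Leg 2: -157.8° → +150.6°, shortest Δλ = -51.6° (west) — crosses 180°.
Leg 3: +150.6° → -142.9°, shortest Δλ = 66.5° (east) — crosses 180°.
Leg 4: -142.9° → +129.5°, shortest Δλ = -87.6° (west) — crosses 180°.
Leg 5: +129.5° → +24.8°, shortest Δλ = -104.7° (west) — does not cross 180°.
Leg 6: +24.8° → +152.5°, shortest Δλ = 127.7° (east) — does not cross 180°.
Total crossings: 3.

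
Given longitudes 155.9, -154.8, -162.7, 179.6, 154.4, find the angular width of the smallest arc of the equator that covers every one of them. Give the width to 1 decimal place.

Sort the longitudes: -162.7°, -154.8°, +154.4°, +155.9°, +179.6°.
Eastward gaps between consecutive values (wrapping around): 7.9°, 309.2°, 1.5°, 23.7°, 17.7°.
Largest gap = 309.2° ⇒ minimal covering band is its complement: 360° − 309.2° = 50.8°.
Band runs from +154.4° eastward to -154.8°, crossing the antimeridian.

50.8°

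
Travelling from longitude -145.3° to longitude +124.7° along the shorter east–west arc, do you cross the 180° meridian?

Naïve |124.7 − -145.3| = 270.0° > 180°, so the shorter arc goes the other way round — across 180°.
Signed shortest Δλ = ((124.7 − -145.3 + 180) mod 360) − 180 = -90.0°.
Going west by 90.0° from -145.3° passes through 180° before reaching +124.7°.

Yes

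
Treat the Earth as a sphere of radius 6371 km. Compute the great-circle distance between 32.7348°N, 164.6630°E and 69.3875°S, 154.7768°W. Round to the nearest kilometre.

11823 km

Δλ = -154.7768 − 164.6630 = -319.4398°; wrapped into (−180°, 180°]: 40.5602°.
Δφ = -69.3875 − 32.7348 = -102.1223°.
a = sin²(Δφ/2) + cos φ₁ · cos φ₂ · sin²(Δλ/2) = 0.640577.
c = 2·atan2(√a, √(1−a)) = 1.85579 rad → d = 6371·c ≈ 11823.25 km.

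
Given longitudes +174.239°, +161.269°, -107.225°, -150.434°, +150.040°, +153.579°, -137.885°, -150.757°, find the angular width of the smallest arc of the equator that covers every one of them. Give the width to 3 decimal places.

102.735°

Sort the longitudes: -150.757°, -150.434°, -137.885°, -107.225°, +150.040°, +153.579°, +161.269°, +174.239°.
Eastward gaps between consecutive values (wrapping around): 0.323°, 12.549°, 30.660°, 257.265°, 3.539°, 7.690°, 12.970°, 35.004°.
Largest gap = 257.265° ⇒ minimal covering band is its complement: 360° − 257.265° = 102.735°.
Band runs from +150.040° eastward to -107.225°, crossing the antimeridian.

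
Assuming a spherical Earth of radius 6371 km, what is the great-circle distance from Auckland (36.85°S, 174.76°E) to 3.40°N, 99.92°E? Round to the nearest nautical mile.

Δλ = 99.92 − 174.76 = -74.84°.
Δφ = 3.40 − -36.85 = 40.25°.
a = sin²(Δφ/2) + cos φ₁ · cos φ₂ · sin²(Δλ/2) = 0.413334.
c = 2·atan2(√a, √(1−a)) = 1.39659 rad → d = 6371·c ≈ 8897.65 km ≈ 4804.34 nmi.

4804 nmi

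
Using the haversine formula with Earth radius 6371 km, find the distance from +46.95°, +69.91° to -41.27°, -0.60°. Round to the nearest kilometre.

12021 km

Δλ = -0.60 − 69.91 = -70.51°.
Δφ = -41.27 − 46.95 = -88.22°.
a = sin²(Δφ/2) + cos φ₁ · cos φ₂ · sin²(Δλ/2) = 0.655415.
c = 2·atan2(√a, √(1−a)) = 1.88686 rad → d = 6371·c ≈ 12021.20 km.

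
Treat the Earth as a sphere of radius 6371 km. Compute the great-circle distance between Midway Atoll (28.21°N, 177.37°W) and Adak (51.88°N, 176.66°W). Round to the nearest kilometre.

2633 km

Δλ = -176.66 − -177.37 = 0.71°.
Δφ = 51.88 − 28.21 = 23.67°.
a = sin²(Δφ/2) + cos φ₁ · cos φ₂ · sin²(Δλ/2) = 0.042084.
c = 2·atan2(√a, √(1−a)) = 0.41322 rad → d = 6371·c ≈ 2632.65 km.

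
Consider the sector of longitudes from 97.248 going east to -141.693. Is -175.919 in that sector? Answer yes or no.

Band width going east from +97.248° to -141.693°: ((-141.693 − 97.248) mod 360) = 121.059°.
Offset of -175.919° east of the west edge: ((-175.919 − 97.248) mod 360) = 86.833°.
86.833° ≤ 121.059° ⇒ inside.

Yes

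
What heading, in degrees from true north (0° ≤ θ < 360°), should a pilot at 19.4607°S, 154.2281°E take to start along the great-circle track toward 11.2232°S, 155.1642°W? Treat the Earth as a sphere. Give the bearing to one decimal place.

Δλ = -155.1642 − 154.2281 = -309.3923°; wrapped into (−180°, 180°]: 50.6077°.
θ = atan2( sin Δλ · cos φ₂ , cos φ₁ · sin φ₂ − sin φ₁ · cos φ₂ · cos Δλ )
  = atan2(0.75804, 0.02388) = 88.196° → normalised to [0°, 360°): 88.196°.

88.2°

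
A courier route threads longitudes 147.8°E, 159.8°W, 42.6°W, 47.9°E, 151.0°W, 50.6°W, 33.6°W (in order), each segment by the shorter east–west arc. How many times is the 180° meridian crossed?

2

Leg 1: +147.8° → -159.8°, shortest Δλ = 52.4° (east) — crosses 180°.
Leg 2: -159.8° → -42.6°, shortest Δλ = 117.2° (east) — does not cross 180°.
Leg 3: -42.6° → +47.9°, shortest Δλ = 90.5° (east) — does not cross 180°.
Leg 4: +47.9° → -151.0°, shortest Δλ = 161.1° (east) — crosses 180°.
Leg 5: -151.0° → -50.6°, shortest Δλ = 100.4° (east) — does not cross 180°.
Leg 6: -50.6° → -33.6°, shortest Δλ = 17.0° (east) — does not cross 180°.
Total crossings: 2.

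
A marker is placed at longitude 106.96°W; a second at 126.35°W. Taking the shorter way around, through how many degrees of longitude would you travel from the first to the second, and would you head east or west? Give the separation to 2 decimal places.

19.39° west

Raw difference: -126.35 − -106.96 = -19.39°.
Normalise into (−180°, 180°]: -19.39° stays -19.39°.
Negative ⇒ the second point lies to the west; separation 19.39°.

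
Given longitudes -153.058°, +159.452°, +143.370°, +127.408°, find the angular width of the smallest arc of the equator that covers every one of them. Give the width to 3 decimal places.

79.534°

Sort the longitudes: -153.058°, +127.408°, +143.370°, +159.452°.
Eastward gaps between consecutive values (wrapping around): 280.466°, 15.962°, 16.082°, 47.490°.
Largest gap = 280.466° ⇒ minimal covering band is its complement: 360° − 280.466° = 79.534°.
Band runs from +127.408° eastward to -153.058°, crossing the antimeridian.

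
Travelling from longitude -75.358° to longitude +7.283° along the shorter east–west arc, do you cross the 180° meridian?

Signed shortest Δλ = ((7.283 − -75.358 + 180) mod 360) − 180 = 82.641°.
Going east by 82.641° from -75.358° reaches +7.283° without touching 180°.

No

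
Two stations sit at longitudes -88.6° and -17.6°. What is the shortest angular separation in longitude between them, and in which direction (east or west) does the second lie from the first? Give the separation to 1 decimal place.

Raw difference: -17.6 − -88.6 = 71.0°.
Normalise into (−180°, 180°]: 71.0° stays 71.0°.
Positive ⇒ the second point lies to the east; separation 71.0°.

71.0° east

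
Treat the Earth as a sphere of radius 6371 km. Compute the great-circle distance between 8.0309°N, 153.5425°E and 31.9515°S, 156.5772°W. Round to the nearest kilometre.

Δλ = -156.5772 − 153.5425 = -310.1197°; wrapped into (−180°, 180°]: 49.8803°.
Δφ = -31.9515 − 8.0309 = -39.9824°.
a = sin²(Δφ/2) + cos φ₁ · cos φ₂ · sin²(Δλ/2) = 0.266268.
c = 2·atan2(√a, √(1−a)) = 1.08438 rad → d = 6371·c ≈ 6908.56 km.

6909 km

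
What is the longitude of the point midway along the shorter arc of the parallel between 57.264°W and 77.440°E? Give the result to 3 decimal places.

Signed shortest Δλ from -57.264° to +77.440° is +134.704°.
Midpoint longitude = -57.264° + (+134.704°)/2 = -57.264° + 67.352° = +10.088°.

10.088°E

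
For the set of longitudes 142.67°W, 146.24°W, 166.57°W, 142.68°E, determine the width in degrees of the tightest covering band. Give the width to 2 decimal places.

Sort the longitudes: -166.57°, -146.24°, -142.67°, +142.68°.
Eastward gaps between consecutive values (wrapping around): 20.33°, 3.57°, 285.35°, 50.75°.
Largest gap = 285.35° ⇒ minimal covering band is its complement: 360° − 285.35° = 74.65°.
Band runs from +142.68° eastward to -142.67°, crossing the antimeridian.

74.65°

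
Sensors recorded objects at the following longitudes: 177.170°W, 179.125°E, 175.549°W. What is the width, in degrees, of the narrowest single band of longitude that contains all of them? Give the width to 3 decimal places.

Sort the longitudes: -177.170°, -175.549°, +179.125°.
Eastward gaps between consecutive values (wrapping around): 1.621°, 354.674°, 3.705°.
Largest gap = 354.674° ⇒ minimal covering band is its complement: 360° − 354.674° = 5.326°.
Band runs from +179.125° eastward to -175.549°, crossing the antimeridian.

5.326°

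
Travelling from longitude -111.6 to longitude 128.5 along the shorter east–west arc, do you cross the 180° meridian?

Naïve |128.5 − -111.6| = 240.1° > 180°, so the shorter arc goes the other way round — across 180°.
Signed shortest Δλ = ((128.5 − -111.6 + 180) mod 360) − 180 = -119.9°.
Going west by 119.9° from -111.6° passes through 180° before reaching +128.5°.

Yes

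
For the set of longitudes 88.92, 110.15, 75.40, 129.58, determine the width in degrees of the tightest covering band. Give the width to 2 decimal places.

54.18°

Sort the longitudes: +75.40°, +88.92°, +110.15°, +129.58°.
Eastward gaps between consecutive values (wrapping around): 13.52°, 21.23°, 19.43°, 305.82°.
Largest gap = 305.82° ⇒ minimal covering band is its complement: 360° − 305.82° = 54.18°.
Band runs from +75.40° eastward to +129.58°.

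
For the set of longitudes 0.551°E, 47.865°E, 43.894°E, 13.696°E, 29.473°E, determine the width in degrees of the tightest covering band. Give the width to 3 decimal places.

47.314°

Sort the longitudes: +0.551°, +13.696°, +29.473°, +43.894°, +47.865°.
Eastward gaps between consecutive values (wrapping around): 13.145°, 15.777°, 14.421°, 3.971°, 312.686°.
Largest gap = 312.686° ⇒ minimal covering band is its complement: 360° − 312.686° = 47.314°.
Band runs from +0.551° eastward to +47.865°.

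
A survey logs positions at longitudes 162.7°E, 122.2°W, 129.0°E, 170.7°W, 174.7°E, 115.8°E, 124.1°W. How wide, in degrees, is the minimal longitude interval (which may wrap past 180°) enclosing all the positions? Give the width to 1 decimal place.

Sort the longitudes: -170.7°, -124.1°, -122.2°, +115.8°, +129.0°, +162.7°, +174.7°.
Eastward gaps between consecutive values (wrapping around): 46.6°, 1.9°, 238.0°, 13.2°, 33.7°, 12.0°, 14.6°.
Largest gap = 238.0° ⇒ minimal covering band is its complement: 360° − 238.0° = 122.0°.
Band runs from +115.8° eastward to -122.2°, crossing the antimeridian.

122.0°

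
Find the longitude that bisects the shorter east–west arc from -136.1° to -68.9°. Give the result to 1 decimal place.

-102.5°

Signed shortest Δλ from -136.1° to -68.9° is +67.2°.
Midpoint longitude = -136.1° + (+67.2°)/2 = -136.1° + 33.6° = -102.5°.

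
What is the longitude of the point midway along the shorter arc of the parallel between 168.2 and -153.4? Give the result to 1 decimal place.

-172.6°

Signed shortest Δλ from +168.2° to -153.4° is +38.4°.
Midpoint longitude = +168.2° + (+38.4°)/2 = +168.2° + 19.2° = +187.4°.
Normalise into (−180°, 180°]: -172.6°.
(The naïve average (+168.2 + -153.4)/2 = 7.4° is on the wrong side of the globe.)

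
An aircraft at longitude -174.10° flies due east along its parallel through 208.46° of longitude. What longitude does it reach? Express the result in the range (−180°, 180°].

+34.36°

Start at -174.10°; shift +208.46° → +34.36°.
+34.36° already lies in (−180°, 180°].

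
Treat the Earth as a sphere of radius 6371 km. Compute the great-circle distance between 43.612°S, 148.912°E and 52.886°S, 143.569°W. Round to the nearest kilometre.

Δλ = -143.569 − 148.912 = -292.481°; wrapped into (−180°, 180°]: 67.519°.
Δφ = -52.886 − -43.612 = -9.274°.
a = sin²(Δφ/2) + cos φ₁ · cos φ₂ · sin²(Δλ/2) = 0.141449.
c = 2·atan2(√a, √(1−a)) = 0.77116 rad → d = 6371·c ≈ 4913.07 km.

4913 km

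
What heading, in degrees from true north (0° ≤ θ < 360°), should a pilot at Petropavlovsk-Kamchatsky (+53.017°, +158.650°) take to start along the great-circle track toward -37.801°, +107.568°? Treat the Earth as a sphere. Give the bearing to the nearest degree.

Δλ = 107.568 − 158.650 = -51.082°.
θ = atan2( sin Δλ · cos φ₂ , cos φ₁ · sin φ₂ − sin φ₁ · cos φ₂ · cos Δλ )
  = atan2(-0.61477, -0.76523) = -141.222° → normalised to [0°, 360°): 218.778°.

219°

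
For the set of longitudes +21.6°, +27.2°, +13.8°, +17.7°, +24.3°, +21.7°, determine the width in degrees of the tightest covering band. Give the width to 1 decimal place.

Sort the longitudes: +13.8°, +17.7°, +21.6°, +21.7°, +24.3°, +27.2°.
Eastward gaps between consecutive values (wrapping around): 3.9°, 3.9°, 0.1°, 2.6°, 2.9°, 346.6°.
Largest gap = 346.6° ⇒ minimal covering band is its complement: 360° − 346.6° = 13.4°.
Band runs from +13.8° eastward to +27.2°.

13.4°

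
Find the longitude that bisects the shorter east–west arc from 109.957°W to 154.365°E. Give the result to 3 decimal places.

157.796°W

Signed shortest Δλ from -109.957° to +154.365° is -95.678°.
Midpoint longitude = -109.957° + (-95.678°)/2 = -109.957° − 47.839° = -157.796°.
(The naïve average (-109.957 + +154.365)/2 = 22.204° is on the wrong side of the globe.)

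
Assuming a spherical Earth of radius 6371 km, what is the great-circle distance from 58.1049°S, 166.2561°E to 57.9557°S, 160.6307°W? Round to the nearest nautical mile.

1042 nmi

Δλ = -160.6307 − 166.2561 = -326.8868°; wrapped into (−180°, 180°]: 33.1132°.
Δφ = -57.9557 − -58.1049 = 0.1492°.
a = sin²(Δφ/2) + cos φ₁ · cos φ₂ · sin²(Δλ/2) = 0.022766.
c = 2·atan2(√a, √(1−a)) = 0.30293 rad → d = 6371·c ≈ 1929.94 km ≈ 1042.08 nmi.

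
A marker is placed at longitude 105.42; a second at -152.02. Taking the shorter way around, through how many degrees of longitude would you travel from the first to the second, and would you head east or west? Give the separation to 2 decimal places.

Raw difference: -152.02 − 105.42 = -257.44°.
Normalise into (−180°, 180°]: -257.44° + 360° = 102.56°.
Positive ⇒ the second point lies to the east; separation 102.56°.

102.56° east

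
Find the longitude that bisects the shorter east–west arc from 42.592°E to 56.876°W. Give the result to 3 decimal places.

7.142°W

Signed shortest Δλ from +42.592° to -56.876° is -99.468°.
Midpoint longitude = +42.592° + (-99.468°)/2 = +42.592° − 49.734° = -7.142°.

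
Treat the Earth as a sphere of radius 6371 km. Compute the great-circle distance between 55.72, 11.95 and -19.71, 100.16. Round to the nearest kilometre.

11697 km

Δλ = 100.16 − 11.95 = 88.21°.
Δφ = -19.71 − 55.72 = -75.43°.
a = sin²(Δφ/2) + cos φ₁ · cos φ₂ · sin²(Δλ/2) = 0.631057.
c = 2·atan2(√a, √(1−a)) = 1.83601 rad → d = 6371·c ≈ 11697.20 km.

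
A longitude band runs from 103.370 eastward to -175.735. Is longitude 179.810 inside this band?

Yes

Band width going east from +103.370° to -175.735°: ((-175.735 − 103.370) mod 360) = 80.895°.
Offset of +179.810° east of the west edge: ((179.810 − 103.370) mod 360) = 76.440°.
76.440° ≤ 80.895° ⇒ inside.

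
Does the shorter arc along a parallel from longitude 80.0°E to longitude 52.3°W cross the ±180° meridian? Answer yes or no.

Signed shortest Δλ = ((-52.3 − 80.0 + 180) mod 360) − 180 = -132.3°.
Going west by 132.3° from +80.0° reaches -52.3° without touching 180°.

No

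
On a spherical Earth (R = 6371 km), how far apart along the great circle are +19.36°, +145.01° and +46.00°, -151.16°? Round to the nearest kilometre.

6467 km

Δλ = -151.16 − 145.01 = -296.17°; wrapped into (−180°, 180°]: 63.83°.
Δφ = 46.00 − 19.36 = 26.64°.
a = sin²(Δφ/2) + cos φ₁ · cos φ₂ · sin²(Δλ/2) = 0.236246.
c = 2·atan2(√a, √(1−a)) = 1.01513 rad → d = 6371·c ≈ 6467.40 km.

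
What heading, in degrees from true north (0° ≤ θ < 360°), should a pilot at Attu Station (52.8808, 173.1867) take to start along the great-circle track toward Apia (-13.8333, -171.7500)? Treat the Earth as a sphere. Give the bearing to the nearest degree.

164°

Δλ = -171.7500 − 173.1867 = -344.9367°; wrapped into (−180°, 180°]: 15.0633°.
θ = atan2( sin Δλ · cos φ₂ , cos φ₁ · sin φ₂ − sin φ₁ · cos φ₂ · cos Δλ )
  = atan2(0.25235, -0.89194) = 164.203° → normalised to [0°, 360°): 164.203°.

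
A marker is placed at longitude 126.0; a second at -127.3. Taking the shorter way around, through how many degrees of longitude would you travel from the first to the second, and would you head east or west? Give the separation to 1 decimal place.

Raw difference: -127.3 − 126.0 = -253.3°.
Normalise into (−180°, 180°]: -253.3° + 360° = 106.7°.
Positive ⇒ the second point lies to the east; separation 106.7°.

106.7° east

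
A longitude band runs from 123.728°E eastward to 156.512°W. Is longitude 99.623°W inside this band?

No

Band width going east from +123.728° to -156.512°: ((-156.512 − 123.728) mod 360) = 79.760°.
Offset of -99.623° east of the west edge: ((-99.623 − 123.728) mod 360) = 136.649°.
136.649° > 79.760° ⇒ outside.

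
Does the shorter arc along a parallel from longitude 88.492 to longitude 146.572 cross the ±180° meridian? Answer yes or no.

No

Signed shortest Δλ = ((146.572 − 88.492 + 180) mod 360) − 180 = 58.08°.
Going east by 58.08° from +88.492° reaches +146.572° without touching 180°.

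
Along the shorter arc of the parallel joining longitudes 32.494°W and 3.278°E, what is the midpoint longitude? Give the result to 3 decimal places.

Signed shortest Δλ from -32.494° to +3.278° is +35.772°.
Midpoint longitude = -32.494° + (+35.772°)/2 = -32.494° + 17.886° = -14.608°.

14.608°W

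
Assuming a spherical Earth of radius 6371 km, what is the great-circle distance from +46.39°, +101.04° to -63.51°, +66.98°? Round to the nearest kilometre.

12582 km

Δλ = 66.98 − 101.04 = -34.06°.
Δφ = -63.51 − 46.39 = -109.90°.
a = sin²(Δφ/2) + cos φ₁ · cos φ₂ · sin²(Δλ/2) = 0.696579.
c = 2·atan2(√a, √(1−a)) = 1.97486 rad → d = 6371·c ≈ 12581.83 km.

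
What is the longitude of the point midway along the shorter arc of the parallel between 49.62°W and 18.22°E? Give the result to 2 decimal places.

Signed shortest Δλ from -49.62° to +18.22° is +67.84°.
Midpoint longitude = -49.62° + (+67.84°)/2 = -49.62° + 33.92° = -15.70°.

15.70°W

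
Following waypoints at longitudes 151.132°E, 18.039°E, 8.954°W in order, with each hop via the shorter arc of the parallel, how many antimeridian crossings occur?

0

Leg 1: +151.132° → +18.039°, shortest Δλ = -133.093° (west) — does not cross 180°.
Leg 2: +18.039° → -8.954°, shortest Δλ = -26.993° (west) — does not cross 180°.
Total crossings: 0.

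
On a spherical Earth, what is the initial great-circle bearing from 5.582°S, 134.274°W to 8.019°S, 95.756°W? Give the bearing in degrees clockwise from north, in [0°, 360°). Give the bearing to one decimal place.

95.9°

Δλ = -95.756 − -134.274 = 38.518°.
θ = atan2( sin Δλ · cos φ₂ , cos φ₁ · sin φ₂ − sin φ₁ · cos φ₂ · cos Δλ )
  = atan2(0.61667, -0.06348) = 95.877° → normalised to [0°, 360°): 95.877°.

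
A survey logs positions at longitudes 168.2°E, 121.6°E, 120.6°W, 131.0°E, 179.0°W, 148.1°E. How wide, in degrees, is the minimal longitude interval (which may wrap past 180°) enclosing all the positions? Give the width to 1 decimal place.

Sort the longitudes: -179.0°, -120.6°, +121.6°, +131.0°, +148.1°, +168.2°.
Eastward gaps between consecutive values (wrapping around): 58.4°, 242.2°, 9.4°, 17.1°, 20.1°, 12.8°.
Largest gap = 242.2° ⇒ minimal covering band is its complement: 360° − 242.2° = 117.8°.
Band runs from +121.6° eastward to -120.6°, crossing the antimeridian.

117.8°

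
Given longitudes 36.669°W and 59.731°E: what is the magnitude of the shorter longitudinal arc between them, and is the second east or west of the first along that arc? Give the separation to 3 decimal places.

Raw difference: 59.731 − -36.669 = 96.4°.
Normalise into (−180°, 180°]: 96.4° stays 96.4°.
Positive ⇒ the second point lies to the east; separation 96.400°.

96.400° east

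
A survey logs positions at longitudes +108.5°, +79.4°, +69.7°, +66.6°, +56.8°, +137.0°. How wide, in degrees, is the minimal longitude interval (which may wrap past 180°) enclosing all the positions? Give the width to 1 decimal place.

80.2°

Sort the longitudes: +56.8°, +66.6°, +69.7°, +79.4°, +108.5°, +137.0°.
Eastward gaps between consecutive values (wrapping around): 9.8°, 3.1°, 9.7°, 29.1°, 28.5°, 279.8°.
Largest gap = 279.8° ⇒ minimal covering band is its complement: 360° − 279.8° = 80.2°.
Band runs from +56.8° eastward to +137.0°.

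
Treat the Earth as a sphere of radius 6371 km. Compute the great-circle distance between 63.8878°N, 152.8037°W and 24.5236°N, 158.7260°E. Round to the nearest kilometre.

5598 km

Δλ = 158.7260 − -152.8037 = 311.5297°; wrapped into (−180°, 180°]: -48.4703°.
Δφ = 24.5236 − 63.8878 = -39.3642°.
a = sin²(Δφ/2) + cos φ₁ · cos φ₂ · sin²(Δλ/2) = 0.180905.
c = 2·atan2(√a, √(1−a)) = 0.87865 rad → d = 6371·c ≈ 5597.89 km.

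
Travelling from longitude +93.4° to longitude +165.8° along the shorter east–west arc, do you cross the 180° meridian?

Signed shortest Δλ = ((165.8 − 93.4 + 180) mod 360) − 180 = 72.4°.
Going east by 72.4° from +93.4° reaches +165.8° without touching 180°.

No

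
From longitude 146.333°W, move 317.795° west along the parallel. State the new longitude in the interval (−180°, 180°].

Start at -146.333°; shift −317.795° → -464.128°.
-464.128° lies outside (−180°, 180°]; add 360° → -104.128°.

104.128°W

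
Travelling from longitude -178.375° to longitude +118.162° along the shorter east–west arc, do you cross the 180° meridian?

Naïve |118.162 − -178.375| = 296.537° > 180°, so the shorter arc goes the other way round — across 180°.
Signed shortest Δλ = ((118.162 − -178.375 + 180) mod 360) − 180 = -63.463°.
Going west by 63.463° from -178.375° passes through 180° before reaching +118.162°.

Yes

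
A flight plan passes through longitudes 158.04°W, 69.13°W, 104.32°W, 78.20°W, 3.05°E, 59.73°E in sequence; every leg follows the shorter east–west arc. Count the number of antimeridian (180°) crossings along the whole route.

Leg 1: -158.04° → -69.13°, shortest Δλ = 88.91° (east) — does not cross 180°.
Leg 2: -69.13° → -104.32°, shortest Δλ = -35.19° (west) — does not cross 180°.
Leg 3: -104.32° → -78.20°, shortest Δλ = 26.12° (east) — does not cross 180°.
Leg 4: -78.20° → +3.05°, shortest Δλ = 81.25° (east) — does not cross 180°.
Leg 5: +3.05° → +59.73°, shortest Δλ = 56.68° (east) — does not cross 180°.
Total crossings: 0.

0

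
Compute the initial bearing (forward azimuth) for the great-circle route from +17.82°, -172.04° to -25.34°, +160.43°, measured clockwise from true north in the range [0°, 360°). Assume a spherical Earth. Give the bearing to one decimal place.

Δλ = 160.43 − -172.04 = 332.47°; wrapped into (−180°, 180°]: -27.53°.
θ = atan2( sin Δλ · cos φ₂ , cos φ₁ · sin φ₂ − sin φ₁ · cos φ₂ · cos Δλ )
  = atan2(-0.41774, -0.65272) = -147.381° → normalised to [0°, 360°): 212.619°.

212.6°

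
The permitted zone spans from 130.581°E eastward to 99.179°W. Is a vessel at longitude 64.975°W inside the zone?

Band width going east from +130.581° to -99.179°: ((-99.179 − 130.581) mod 360) = 130.240°.
Offset of -64.975° east of the west edge: ((-64.975 − 130.581) mod 360) = 164.444°.
164.444° > 130.240° ⇒ outside.

No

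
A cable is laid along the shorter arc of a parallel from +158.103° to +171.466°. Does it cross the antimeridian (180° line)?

Signed shortest Δλ = ((171.466 − 158.103 + 180) mod 360) − 180 = 13.363°.
Going east by 13.363° from +158.103° reaches +171.466° without touching 180°.

No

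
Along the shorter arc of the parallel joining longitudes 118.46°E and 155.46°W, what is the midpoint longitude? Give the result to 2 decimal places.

Signed shortest Δλ from +118.46° to -155.46° is +86.08°.
Midpoint longitude = +118.46° + (+86.08°)/2 = +118.46° + 43.04° = +161.50°.
(The naïve average (+118.46 + -155.46)/2 = -18.5° is on the wrong side of the globe.)

161.50°E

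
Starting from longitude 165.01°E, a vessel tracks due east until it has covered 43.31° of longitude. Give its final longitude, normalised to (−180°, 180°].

151.68°W

Start at +165.01°; shift +43.31° → +208.32°.
+208.32° lies outside (−180°, 180°]; subtract 360° → -151.68°.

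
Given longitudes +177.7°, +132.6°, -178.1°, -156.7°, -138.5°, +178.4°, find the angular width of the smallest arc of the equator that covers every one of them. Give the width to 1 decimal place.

88.9°

Sort the longitudes: -178.1°, -156.7°, -138.5°, +132.6°, +177.7°, +178.4°.
Eastward gaps between consecutive values (wrapping around): 21.4°, 18.2°, 271.1°, 45.1°, 0.7°, 3.5°.
Largest gap = 271.1° ⇒ minimal covering band is its complement: 360° − 271.1° = 88.9°.
Band runs from +132.6° eastward to -138.5°, crossing the antimeridian.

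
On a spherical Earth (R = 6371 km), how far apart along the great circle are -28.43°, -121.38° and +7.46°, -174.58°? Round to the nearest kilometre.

Δλ = -174.58 − -121.38 = -53.20°.
Δφ = 7.46 − -28.43 = 35.89°.
a = sin²(Δφ/2) + cos φ₁ · cos φ₂ · sin²(Δλ/2) = 0.269745.
c = 2·atan2(√a, √(1−a)) = 1.09223 rad → d = 6371·c ≈ 6958.57 km.

6959 km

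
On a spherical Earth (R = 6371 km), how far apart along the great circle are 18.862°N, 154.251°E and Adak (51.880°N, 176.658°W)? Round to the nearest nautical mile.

Δλ = -176.658 − 154.251 = -330.909°; wrapped into (−180°, 180°]: 29.091°.
Δφ = 51.880 − 18.862 = 33.018°.
a = sin²(Δφ/2) + cos φ₁ · cos φ₂ · sin²(Δλ/2) = 0.117597.
c = 2·atan2(√a, √(1−a)) = 0.70006 rad → d = 6371·c ≈ 4460.05 km ≈ 2408.23 nmi.

2408 nmi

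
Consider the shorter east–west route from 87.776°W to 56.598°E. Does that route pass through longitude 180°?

Signed shortest Δλ = ((56.598 − -87.776 + 180) mod 360) − 180 = 144.374°.
Going east by 144.374° from -87.776° reaches +56.598° without touching 180°.

No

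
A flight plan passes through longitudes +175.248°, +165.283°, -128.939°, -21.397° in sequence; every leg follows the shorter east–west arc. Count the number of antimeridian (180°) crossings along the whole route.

1

Leg 1: +175.248° → +165.283°, shortest Δλ = -9.965° (west) — does not cross 180°.
Leg 2: +165.283° → -128.939°, shortest Δλ = 65.778° (east) — crosses 180°.
Leg 3: -128.939° → -21.397°, shortest Δλ = 107.542° (east) — does not cross 180°.
Total crossings: 1.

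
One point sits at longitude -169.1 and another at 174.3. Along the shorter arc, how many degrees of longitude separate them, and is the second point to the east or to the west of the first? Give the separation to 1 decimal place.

16.6° west

Raw difference: 174.3 − -169.1 = 343.4°.
Normalise into (−180°, 180°]: 343.4° − 360° = -16.6°.
Negative ⇒ the second point lies to the west; separation 16.6°.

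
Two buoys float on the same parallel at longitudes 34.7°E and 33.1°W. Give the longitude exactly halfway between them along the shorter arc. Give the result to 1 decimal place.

Signed shortest Δλ from +34.7° to -33.1° is -67.8°.
Midpoint longitude = +34.7° + (-67.8°)/2 = +34.7° − 33.9° = +0.8°.

0.8°E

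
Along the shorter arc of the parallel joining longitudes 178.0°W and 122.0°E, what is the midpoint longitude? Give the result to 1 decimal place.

Signed shortest Δλ from -178.0° to +122.0° is -60.0°.
Midpoint longitude = -178.0° + (-60.0°)/2 = -178.0° − 30.0° = -208.0°.
Normalise into (−180°, 180°]: +152.0°.
(The naïve average (-178.0 + +122.0)/2 = -28.0° is on the wrong side of the globe.)

152.0°E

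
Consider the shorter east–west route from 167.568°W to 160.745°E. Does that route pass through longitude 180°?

Yes

Naïve |160.745 − -167.568| = 328.313° > 180°, so the shorter arc goes the other way round — across 180°.
Signed shortest Δλ = ((160.745 − -167.568 + 180) mod 360) − 180 = -31.687°.
Going west by 31.687° from -167.568° passes through 180° before reaching +160.745°.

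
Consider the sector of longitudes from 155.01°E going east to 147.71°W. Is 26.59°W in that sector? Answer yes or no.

No

Band width going east from +155.01° to -147.71°: ((-147.71 − 155.01) mod 360) = 57.28°.
Offset of -26.59° east of the west edge: ((-26.59 − 155.01) mod 360) = 178.40°.
178.40° > 57.28° ⇒ outside.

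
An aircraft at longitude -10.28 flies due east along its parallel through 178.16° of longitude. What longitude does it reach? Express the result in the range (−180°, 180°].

+167.88°

Start at -10.28°; shift +178.16° → +167.88°.
+167.88° already lies in (−180°, 180°].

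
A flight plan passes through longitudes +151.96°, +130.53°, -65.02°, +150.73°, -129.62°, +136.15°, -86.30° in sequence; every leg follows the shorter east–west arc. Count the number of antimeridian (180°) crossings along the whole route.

5

Leg 1: +151.96° → +130.53°, shortest Δλ = -21.43° (west) — does not cross 180°.
Leg 2: +130.53° → -65.02°, shortest Δλ = 164.45° (east) — crosses 180°.
Leg 3: -65.02° → +150.73°, shortest Δλ = -144.25° (west) — crosses 180°.
Leg 4: +150.73° → -129.62°, shortest Δλ = 79.65° (east) — crosses 180°.
Leg 5: -129.62° → +136.15°, shortest Δλ = -94.23° (west) — crosses 180°.
Leg 6: +136.15° → -86.30°, shortest Δλ = 137.55° (east) — crosses 180°.
Total crossings: 5.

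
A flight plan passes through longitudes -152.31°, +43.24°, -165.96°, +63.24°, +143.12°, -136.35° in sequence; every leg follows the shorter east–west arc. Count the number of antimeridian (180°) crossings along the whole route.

Leg 1: -152.31° → +43.24°, shortest Δλ = -164.45° (west) — crosses 180°.
Leg 2: +43.24° → -165.96°, shortest Δλ = 150.8° (east) — crosses 180°.
Leg 3: -165.96° → +63.24°, shortest Δλ = -130.8° (west) — crosses 180°.
Leg 4: +63.24° → +143.12°, shortest Δλ = 79.88° (east) — does not cross 180°.
Leg 5: +143.12° → -136.35°, shortest Δλ = 80.53° (east) — crosses 180°.
Total crossings: 4.

4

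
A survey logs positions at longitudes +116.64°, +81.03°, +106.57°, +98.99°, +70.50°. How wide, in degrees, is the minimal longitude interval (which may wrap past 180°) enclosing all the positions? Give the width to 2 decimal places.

46.14°

Sort the longitudes: +70.50°, +81.03°, +98.99°, +106.57°, +116.64°.
Eastward gaps between consecutive values (wrapping around): 10.53°, 17.96°, 7.58°, 10.07°, 313.86°.
Largest gap = 313.86° ⇒ minimal covering band is its complement: 360° − 313.86° = 46.14°.
Band runs from +70.50° eastward to +116.64°.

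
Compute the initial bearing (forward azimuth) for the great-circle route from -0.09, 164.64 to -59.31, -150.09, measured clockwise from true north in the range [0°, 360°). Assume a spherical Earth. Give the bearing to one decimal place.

157.1°

Δλ = -150.09 − 164.64 = -314.73°; wrapped into (−180°, 180°]: 45.27°.
θ = atan2( sin Δλ · cos φ₂ , cos φ₁ · sin φ₂ − sin φ₁ · cos φ₂ · cos Δλ )
  = atan2(0.36260, -0.85938) = 157.124° → normalised to [0°, 360°): 157.124°.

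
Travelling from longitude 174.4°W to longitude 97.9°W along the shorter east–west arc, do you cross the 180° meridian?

No

Signed shortest Δλ = ((-97.9 − -174.4 + 180) mod 360) − 180 = 76.5°.
Going east by 76.5° from -174.4° reaches -97.9° without touching 180°.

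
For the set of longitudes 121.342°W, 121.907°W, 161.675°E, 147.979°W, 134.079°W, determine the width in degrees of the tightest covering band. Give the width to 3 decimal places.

76.983°

Sort the longitudes: -147.979°, -134.079°, -121.907°, -121.342°, +161.675°.
Eastward gaps between consecutive values (wrapping around): 13.900°, 12.172°, 0.565°, 283.017°, 50.346°.
Largest gap = 283.017° ⇒ minimal covering band is its complement: 360° − 283.017° = 76.983°.
Band runs from +161.675° eastward to -121.342°, crossing the antimeridian.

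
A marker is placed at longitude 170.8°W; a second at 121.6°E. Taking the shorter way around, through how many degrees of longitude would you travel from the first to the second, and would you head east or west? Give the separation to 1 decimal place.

67.6° west

Raw difference: 121.6 − -170.8 = 292.4°.
Normalise into (−180°, 180°]: 292.4° − 360° = -67.6°.
Negative ⇒ the second point lies to the west; separation 67.6°.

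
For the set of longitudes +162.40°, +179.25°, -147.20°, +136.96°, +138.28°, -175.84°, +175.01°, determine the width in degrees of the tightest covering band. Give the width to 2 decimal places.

75.84°

Sort the longitudes: -175.84°, -147.20°, +136.96°, +138.28°, +162.40°, +175.01°, +179.25°.
Eastward gaps between consecutive values (wrapping around): 28.64°, 284.16°, 1.32°, 24.12°, 12.61°, 4.24°, 4.91°.
Largest gap = 284.16° ⇒ minimal covering band is its complement: 360° − 284.16° = 75.84°.
Band runs from +136.96° eastward to -147.20°, crossing the antimeridian.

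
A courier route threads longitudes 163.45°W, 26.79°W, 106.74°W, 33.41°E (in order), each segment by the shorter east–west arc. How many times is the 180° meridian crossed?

Leg 1: -163.45° → -26.79°, shortest Δλ = 136.66° (east) — does not cross 180°.
Leg 2: -26.79° → -106.74°, shortest Δλ = -79.95° (west) — does not cross 180°.
Leg 3: -106.74° → +33.41°, shortest Δλ = 140.15° (east) — does not cross 180°.
Total crossings: 0.

0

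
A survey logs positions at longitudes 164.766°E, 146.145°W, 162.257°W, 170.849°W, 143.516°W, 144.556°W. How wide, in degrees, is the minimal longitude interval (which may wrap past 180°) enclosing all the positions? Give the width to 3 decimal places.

51.718°

Sort the longitudes: -170.849°, -162.257°, -146.145°, -144.556°, -143.516°, +164.766°.
Eastward gaps between consecutive values (wrapping around): 8.592°, 16.112°, 1.589°, 1.040°, 308.282°, 24.385°.
Largest gap = 308.282° ⇒ minimal covering band is its complement: 360° − 308.282° = 51.718°.
Band runs from +164.766° eastward to -143.516°, crossing the antimeridian.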